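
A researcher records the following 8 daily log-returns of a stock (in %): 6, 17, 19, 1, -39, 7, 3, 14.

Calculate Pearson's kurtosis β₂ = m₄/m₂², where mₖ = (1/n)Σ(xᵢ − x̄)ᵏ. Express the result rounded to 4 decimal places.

4.8183

x̄ = 3.5000
Σ(xᵢ − x̄)² = 2364.0000 ⇒ m₂ = 295.50000
Σ(xᵢ − x̄)⁴ = 3365857.5000 ⇒ m₄ = 420732.18750
m₂² = 87320.25000
β₂ = m₄/m₂² = 420732.18750 / 87320.25000 ≈ 4.8183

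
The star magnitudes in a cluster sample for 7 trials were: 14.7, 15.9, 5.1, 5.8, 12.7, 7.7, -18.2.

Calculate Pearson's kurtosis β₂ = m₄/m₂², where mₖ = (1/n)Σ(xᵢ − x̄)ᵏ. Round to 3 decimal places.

x̄ = 6.2429
Σ(xᵢ − x̄)² = 807.5571 ⇒ m₂ = 115.36531
Σ(xᵢ − x̄)⁴ = 372508.1856 ⇒ m₄ = 53215.45509
m₂² = 13309.15386
β₂ = m₄/m₂² = 53215.45509 / 13309.15386 ≈ 3.998

3.998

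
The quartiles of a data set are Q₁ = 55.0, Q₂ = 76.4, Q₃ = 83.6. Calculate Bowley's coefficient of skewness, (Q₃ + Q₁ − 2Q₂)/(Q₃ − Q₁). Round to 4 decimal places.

numerator: Q₃ + Q₁ − 2Q₂ = 83.6 + 55.0 − 2×76.4 = -14.2000
denominator: Q₃ − Q₁ = 83.6 − 55.0 = 28.6000
Bowley skewness = -14.2000 / 28.6000 ≈ -0.4965

-0.4965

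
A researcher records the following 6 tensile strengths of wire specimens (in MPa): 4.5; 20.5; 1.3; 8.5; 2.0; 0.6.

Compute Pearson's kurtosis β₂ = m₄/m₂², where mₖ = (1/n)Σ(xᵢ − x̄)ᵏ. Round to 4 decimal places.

3.1896

x̄ = 6.2333
Σ(xᵢ − x̄)² = 285.6733 ⇒ m₂ = 47.61222
Σ(xᵢ − x̄)⁴ = 43383.6190 ⇒ m₄ = 7230.60317
m₂² = 2266.92370
β₂ = m₄/m₂² = 7230.60317 / 2266.92370 ≈ 3.1896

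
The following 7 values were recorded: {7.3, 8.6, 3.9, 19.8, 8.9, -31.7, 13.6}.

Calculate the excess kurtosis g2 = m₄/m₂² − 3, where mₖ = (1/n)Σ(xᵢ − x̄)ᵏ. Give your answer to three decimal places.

x̄ = 4.3429
Σ(xᵢ − x̄)² = 1671.5371 ⇒ m₂ = 238.79102
Σ(xᵢ − x̄)⁴ = 1752892.6245 ⇒ m₄ = 250413.23208
m₂² = 57021.15143
g2 = m₄/m₂² − 3 = 4.39158 − 3 ≈ 1.392

1.392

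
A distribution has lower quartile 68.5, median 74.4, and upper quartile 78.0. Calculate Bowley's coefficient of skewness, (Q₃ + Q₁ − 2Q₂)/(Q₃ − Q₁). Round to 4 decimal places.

-0.2421

numerator: Q₃ + Q₁ − 2Q₂ = 78.0 + 68.5 − 2×74.4 = -2.3000
denominator: Q₃ − Q₁ = 78.0 − 68.5 = 9.5000
Bowley skewness = -2.3000 / 9.5000 ≈ -0.2421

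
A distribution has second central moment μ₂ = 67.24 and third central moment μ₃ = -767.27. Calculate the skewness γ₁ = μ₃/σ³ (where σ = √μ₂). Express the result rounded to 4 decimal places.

σ = √μ₂ = √67.24 = 8.20000
σ³ = μ₂^(3/2) = 551.36800
γ₁ = μ₃/σ³ = -767.27 / 551.36800 ≈ -1.3916

-1.3916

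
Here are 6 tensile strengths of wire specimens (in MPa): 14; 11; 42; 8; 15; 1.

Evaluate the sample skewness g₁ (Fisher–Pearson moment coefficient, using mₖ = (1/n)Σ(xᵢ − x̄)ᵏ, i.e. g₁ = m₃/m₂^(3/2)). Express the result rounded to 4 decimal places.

x̄ = (14 + 11 + 42 + 8 + 15 + 1) / 6 = 15.1667
deviations (xᵢ − x̄): -1.1667, -4.1667, 26.8333, -7.1667, -0.1667, -14.1667
Σ(xᵢ − x̄)² = 990.8333 ⇒ m₂ = 990.8333/6 = 165.13889
Σ(xᵢ − x̄)³ = 16035.5556 ⇒ m₃ = 16035.5556/6 = 2672.59259
m₂^(3/2) = 165.13889^(1.5) = 2122.14003
g₁ = m₃ / m₂^(3/2) = 2672.59259 / 2122.14003 ≈ 1.2594

1.2594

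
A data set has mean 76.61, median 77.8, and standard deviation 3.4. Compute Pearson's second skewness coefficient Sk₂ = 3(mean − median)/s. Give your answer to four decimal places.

Sk₂ = 3(76.61 − 77.8) / 3.4 = 3 × -1.1900 / 3.4
    = -3.5700 / 3.4 ≈ -1.0500

-1.0500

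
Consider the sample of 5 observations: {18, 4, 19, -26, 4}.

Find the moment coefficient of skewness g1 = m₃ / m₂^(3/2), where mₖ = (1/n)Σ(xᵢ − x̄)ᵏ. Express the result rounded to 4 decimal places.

-0.9358

x̄ = (18 + 4 + 19 - 26 + 4) / 5 = 3.8000
deviations (xᵢ − x̄): 14.2000, 0.2000, 15.2000, -29.8000, 0.2000
Σ(xᵢ − x̄)² = 1320.8000 ⇒ m₂ = 1320.8000/5 = 264.16000
Σ(xᵢ − x̄)³ = -20088.4800 ⇒ m₃ = -20088.4800/5 = -4017.69600
m₂^(3/2) = 264.16000^(1.5) = 4293.39241
g1 = m₃ / m₂^(3/2) = -4017.69600 / 4293.39241 ≈ -0.9358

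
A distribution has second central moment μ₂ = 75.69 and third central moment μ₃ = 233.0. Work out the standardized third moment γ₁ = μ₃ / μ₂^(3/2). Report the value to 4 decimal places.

0.3538

σ = √μ₂ = √75.69 = 8.70000
σ³ = μ₂^(3/2) = 658.50300
γ₁ = μ₃/σ³ = 233.0 / 658.50300 ≈ 0.3538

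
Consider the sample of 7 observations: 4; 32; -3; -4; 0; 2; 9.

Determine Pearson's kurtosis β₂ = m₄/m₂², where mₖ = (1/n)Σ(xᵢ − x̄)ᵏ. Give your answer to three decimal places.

4.068

x̄ = 5.7143
Σ(xᵢ − x̄)² = 921.4286 ⇒ m₂ = 131.63265
Σ(xᵢ − x̄)⁴ = 493450.0233 ⇒ m₄ = 70492.86047
m₂² = 17327.15535
β₂ = m₄/m₂² = 70492.86047 / 17327.15535 ≈ 4.068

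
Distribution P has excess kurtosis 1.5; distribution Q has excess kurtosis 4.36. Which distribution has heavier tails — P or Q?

Higher excess kurtosis ⇒ heavier tails relative to the normal distribution.
1.5 vs 4.36: the larger is 4.36, so Q has heavier tails.

Q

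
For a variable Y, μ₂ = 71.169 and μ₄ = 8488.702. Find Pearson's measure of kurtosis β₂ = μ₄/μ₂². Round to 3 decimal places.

1.676

μ₂² = 71.169² = 5065.02656
μ₄/μ₂² = 8488.702 / 5065.02656 = 1.67594
β₂ ≈ 1.676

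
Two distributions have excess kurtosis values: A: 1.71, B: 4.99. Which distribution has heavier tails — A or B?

Higher excess kurtosis ⇒ heavier tails relative to the normal distribution.
1.71 vs 4.99: the larger is 4.99, so B has heavier tails.

B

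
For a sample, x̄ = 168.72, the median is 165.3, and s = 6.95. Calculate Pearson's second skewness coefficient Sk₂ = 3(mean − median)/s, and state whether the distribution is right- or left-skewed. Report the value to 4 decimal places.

Sk₂ = 3(168.72 − 165.3) / 6.95 = 3 × 3.4200 / 6.95
    = 10.2600 / 6.95 ≈ 1.4763
Sk₂ > 0 ⇒ mean > median ⇒ right-skewed (positive skew).

1.4763, right-skewed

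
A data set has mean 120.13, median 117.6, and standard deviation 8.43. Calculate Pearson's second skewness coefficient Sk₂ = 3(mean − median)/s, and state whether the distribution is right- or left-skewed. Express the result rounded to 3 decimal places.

0.900, right-skewed

Sk₂ = 3(120.13 − 117.6) / 8.43 = 3 × 2.5300 / 8.43
    = 7.5900 / 8.43 ≈ 0.900
Sk₂ > 0 ⇒ mean > median ⇒ right-skewed (positive skew).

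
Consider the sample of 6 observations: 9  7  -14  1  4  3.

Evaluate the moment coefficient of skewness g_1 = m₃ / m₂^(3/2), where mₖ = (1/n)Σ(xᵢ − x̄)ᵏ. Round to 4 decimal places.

x̄ = (9 + 7 - 14 + 1 + 4 + 3) / 6 = 1.6667
deviations (xᵢ − x̄): 7.3333, 5.3333, -15.6667, -0.6667, 2.3333, 1.3333
Σ(xᵢ − x̄)² = 335.3333 ⇒ m₂ = 335.3333/6 = 55.88889
Σ(xᵢ − x̄)³ = -3284.4444 ⇒ m₃ = -3284.4444/6 = -547.40741
m₂^(3/2) = 55.88889^(1.5) = 417.81903
g_1 = m₃ / m₂^(3/2) = -547.40741 / 417.81903 ≈ -1.3102

-1.3102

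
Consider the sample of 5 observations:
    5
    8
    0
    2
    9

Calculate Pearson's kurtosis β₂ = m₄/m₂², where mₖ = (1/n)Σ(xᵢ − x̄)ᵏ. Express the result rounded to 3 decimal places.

x̄ = 4.8000
Σ(xᵢ − x̄)² = 58.8000 ⇒ m₂ = 11.76000
Σ(xᵢ − x̄)⁴ = 1008.3360 ⇒ m₄ = 201.66720
m₂² = 138.29760
β₂ = m₄/m₂² = 201.66720 / 138.29760 ≈ 1.458

1.458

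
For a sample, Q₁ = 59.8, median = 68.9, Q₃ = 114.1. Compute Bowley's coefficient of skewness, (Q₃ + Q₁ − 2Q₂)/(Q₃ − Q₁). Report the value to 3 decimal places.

0.665

numerator: Q₃ + Q₁ − 2Q₂ = 114.1 + 59.8 − 2×68.9 = 36.1000
denominator: Q₃ − Q₁ = 114.1 − 59.8 = 54.3000
Bowley skewness = 36.1000 / 54.3000 ≈ 0.665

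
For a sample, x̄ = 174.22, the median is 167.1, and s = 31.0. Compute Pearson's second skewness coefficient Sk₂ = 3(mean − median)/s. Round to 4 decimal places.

0.6890

Sk₂ = 3(174.22 − 167.1) / 31.0 = 3 × 7.1200 / 31.0
    = 21.3600 / 31.0 ≈ 0.6890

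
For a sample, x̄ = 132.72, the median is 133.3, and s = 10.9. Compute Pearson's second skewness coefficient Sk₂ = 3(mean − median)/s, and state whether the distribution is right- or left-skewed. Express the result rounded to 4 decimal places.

Sk₂ = 3(132.72 − 133.3) / 10.9 = 3 × -0.5800 / 10.9
    = -1.7400 / 10.9 ≈ -0.1596
Sk₂ < 0 ⇒ mean < median ⇒ left-skewed (negative skew).

-0.1596, left-skewed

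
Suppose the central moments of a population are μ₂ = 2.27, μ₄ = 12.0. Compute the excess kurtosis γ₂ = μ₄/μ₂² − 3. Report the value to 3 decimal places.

μ₂² = 2.27² = 5.15290
μ₄/μ₂² = 12.0 / 5.15290 = 2.32879
γ₂ = 2.32879 − 3 ≈ -0.671

-0.671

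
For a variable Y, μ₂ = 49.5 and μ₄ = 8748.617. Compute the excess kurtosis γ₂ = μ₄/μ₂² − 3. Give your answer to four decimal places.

0.5705

μ₂² = 49.5² = 2450.25000
μ₄/μ₂² = 8748.617 / 2450.25000 = 3.57050
γ₂ = 3.57050 − 3 ≈ 0.5705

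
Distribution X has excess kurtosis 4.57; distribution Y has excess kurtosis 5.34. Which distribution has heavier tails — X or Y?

Y

Higher excess kurtosis ⇒ heavier tails relative to the normal distribution.
4.57 vs 5.34: the larger is 5.34, so Y has heavier tails.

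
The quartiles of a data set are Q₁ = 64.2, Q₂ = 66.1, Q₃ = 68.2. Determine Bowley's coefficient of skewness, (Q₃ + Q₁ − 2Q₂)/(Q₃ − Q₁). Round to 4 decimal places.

numerator: Q₃ + Q₁ − 2Q₂ = 68.2 + 64.2 − 2×66.1 = 0.2000
denominator: Q₃ − Q₁ = 68.2 − 64.2 = 4.0000
Bowley skewness = 0.2000 / 4.0000 ≈ 0.0500

0.0500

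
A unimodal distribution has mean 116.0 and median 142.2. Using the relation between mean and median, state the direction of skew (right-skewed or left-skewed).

mean − median = 116.0 − 142.2 = -26.2
mean < median ⇒ the longer tail is on the left ⇒ left-skewed (negatively skewed).

left-skewed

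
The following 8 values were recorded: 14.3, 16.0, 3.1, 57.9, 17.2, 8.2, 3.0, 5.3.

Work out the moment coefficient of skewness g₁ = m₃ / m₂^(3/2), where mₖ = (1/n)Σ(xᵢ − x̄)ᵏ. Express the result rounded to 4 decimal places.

x̄ = (14.3 + 16.0 + 3.1 + 57.9 + 17.2 + 8.2 + 3.0 + 5.3) / 8 = 15.6250
deviations (xᵢ − x̄): -1.3250, 0.3750, -12.5250, 42.2750, 1.5750, -7.4250, -12.6250, -10.3250
Σ(xᵢ − x̄)² = 2269.5550 ⇒ m₂ = 2269.5550/8 = 283.69437
Σ(xᵢ − x̄)³ = 70067.2613 ⇒ m₃ = 70067.2613/8 = 8758.40766
m₂^(3/2) = 283.69437^(1.5) = 4778.32942
g₁ = m₃ / m₂^(3/2) = 8758.40766 / 4778.32942 ≈ 1.8329

1.8329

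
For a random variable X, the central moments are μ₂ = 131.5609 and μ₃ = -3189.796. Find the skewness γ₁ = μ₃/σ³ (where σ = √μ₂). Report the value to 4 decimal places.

-2.1138

σ = √μ₂ = √131.5609 = 11.47000
σ³ = μ₂^(3/2) = 1509.00352
γ₁ = μ₃/σ³ = -3189.796 / 1509.00352 ≈ -2.1138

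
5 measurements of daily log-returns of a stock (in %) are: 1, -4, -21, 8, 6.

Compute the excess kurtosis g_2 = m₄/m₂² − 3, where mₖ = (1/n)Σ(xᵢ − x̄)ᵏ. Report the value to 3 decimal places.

x̄ = -2.0000
Σ(xᵢ − x̄)² = 538.0000 ⇒ m₂ = 107.60000
Σ(xᵢ − x̄)⁴ = 144514.0000 ⇒ m₄ = 28902.80000
m₂² = 11577.76000
g_2 = m₄/m₂² − 3 = 2.49641 − 3 ≈ -0.504

-0.504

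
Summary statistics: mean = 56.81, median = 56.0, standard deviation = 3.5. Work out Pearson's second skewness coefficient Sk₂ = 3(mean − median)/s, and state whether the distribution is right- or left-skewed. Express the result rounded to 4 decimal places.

Sk₂ = 3(56.81 − 56.0) / 3.5 = 3 × 0.8100 / 3.5
    = 2.4300 / 3.5 ≈ 0.6943
Sk₂ > 0 ⇒ mean > median ⇒ right-skewed (positive skew).

0.6943, right-skewed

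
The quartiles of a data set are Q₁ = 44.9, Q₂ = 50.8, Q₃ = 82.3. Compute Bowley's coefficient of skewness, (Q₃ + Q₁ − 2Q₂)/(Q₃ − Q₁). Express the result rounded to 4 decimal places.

numerator: Q₃ + Q₁ − 2Q₂ = 82.3 + 44.9 − 2×50.8 = 25.6000
denominator: Q₃ − Q₁ = 82.3 − 44.9 = 37.4000
Bowley skewness = 25.6000 / 37.4000 ≈ 0.6845

0.6845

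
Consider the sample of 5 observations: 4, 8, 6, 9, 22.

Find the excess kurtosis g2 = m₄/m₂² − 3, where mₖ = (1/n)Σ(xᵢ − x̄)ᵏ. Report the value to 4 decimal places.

x̄ = 9.8000
Σ(xᵢ − x̄)² = 200.8000 ⇒ m₂ = 40.16000
Σ(xᵢ − x̄)⁴ = 23504.4160 ⇒ m₄ = 4700.88320
m₂² = 1612.82560
g2 = m₄/m₂² − 3 = 2.91469 − 3 ≈ -0.0853

-0.0853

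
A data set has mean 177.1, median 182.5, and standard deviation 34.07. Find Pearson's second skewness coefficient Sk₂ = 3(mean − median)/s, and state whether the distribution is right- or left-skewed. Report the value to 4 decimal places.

-0.4755, left-skewed

Sk₂ = 3(177.1 − 182.5) / 34.07 = 3 × -5.4000 / 34.07
    = -16.2000 / 34.07 ≈ -0.4755
Sk₂ < 0 ⇒ mean < median ⇒ left-skewed (negative skew).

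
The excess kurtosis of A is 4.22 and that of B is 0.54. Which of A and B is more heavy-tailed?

Higher excess kurtosis ⇒ heavier tails relative to the normal distribution.
4.22 vs 0.54: the larger is 4.22, so A has heavier tails.

A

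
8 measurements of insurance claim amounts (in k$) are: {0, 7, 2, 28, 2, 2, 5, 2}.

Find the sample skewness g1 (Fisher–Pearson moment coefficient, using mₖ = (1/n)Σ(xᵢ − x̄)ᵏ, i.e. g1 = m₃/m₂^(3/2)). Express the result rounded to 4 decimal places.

x̄ = (0 + 7 + 2 + 28 + 2 + 2 + 5 + 2) / 8 = 6.0000
deviations (xᵢ − x̄): -6.0000, 1.0000, -4.0000, 22.0000, -4.0000, -4.0000, -1.0000, -4.0000
Σ(xᵢ − x̄)² = 586.0000 ⇒ m₂ = 586.0000/8 = 73.25000
Σ(xᵢ − x̄)³ = 10176.0000 ⇒ m₃ = 10176.0000/8 = 1272.00000
m₂^(3/2) = 73.25000^(1.5) = 626.91902
g1 = m₃ / m₂^(3/2) = 1272.00000 / 626.91902 ≈ 2.0290

2.0290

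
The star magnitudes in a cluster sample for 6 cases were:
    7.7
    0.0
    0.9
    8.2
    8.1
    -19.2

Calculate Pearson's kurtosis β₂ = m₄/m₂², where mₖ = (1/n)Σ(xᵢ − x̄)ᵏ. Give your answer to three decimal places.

x̄ = 0.9500
Σ(xᵢ − x̄)² = 556.1750 ⇒ m₂ = 92.69583
Σ(xᵢ − x̄)⁴ = 172307.3528 ⇒ m₄ = 28717.89214
m₂² = 8592.51752
β₂ = m₄/m₂² = 28717.89214 / 8592.51752 ≈ 3.342

3.342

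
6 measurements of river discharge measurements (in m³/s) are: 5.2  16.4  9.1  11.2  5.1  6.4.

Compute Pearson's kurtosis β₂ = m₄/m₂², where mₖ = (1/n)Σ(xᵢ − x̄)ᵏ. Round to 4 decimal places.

2.3633

x̄ = 8.9000
Σ(xᵢ − x̄)² = 95.9600 ⇒ m₂ = 15.99333
Σ(xᵢ − x̄)⁴ = 3627.0404 ⇒ m₄ = 604.50673
m₂² = 255.78671
β₂ = m₄/m₂² = 604.50673 / 255.78671 ≈ 2.3633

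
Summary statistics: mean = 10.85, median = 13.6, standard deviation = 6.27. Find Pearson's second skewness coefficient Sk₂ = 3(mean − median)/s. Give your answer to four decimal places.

Sk₂ = 3(10.85 − 13.6) / 6.27 = 3 × -2.7500 / 6.27
    = -8.2500 / 6.27 ≈ -1.3158

-1.3158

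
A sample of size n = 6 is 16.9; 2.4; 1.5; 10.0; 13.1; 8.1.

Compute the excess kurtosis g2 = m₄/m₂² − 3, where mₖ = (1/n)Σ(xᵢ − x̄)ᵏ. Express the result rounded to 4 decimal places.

-1.3061

x̄ = 8.6667
Σ(xᵢ − x̄)² = 180.1733 ⇒ m₂ = 30.02889
Σ(xᵢ − x̄)⁴ = 9164.9275 ⇒ m₄ = 1527.48792
m₂² = 901.73417
g2 = m₄/m₂² − 3 = 1.69394 − 3 ≈ -1.3061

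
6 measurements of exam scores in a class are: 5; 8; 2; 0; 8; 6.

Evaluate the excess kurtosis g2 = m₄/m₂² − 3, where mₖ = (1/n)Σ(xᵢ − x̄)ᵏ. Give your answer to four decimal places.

x̄ = 4.8333
Σ(xᵢ − x̄)² = 52.8333 ⇒ m₂ = 8.80556
Σ(xᵢ − x̄)⁴ = 813.1528 ⇒ m₄ = 135.52546
m₂² = 77.53781
g2 = m₄/m₂² − 3 = 1.74786 − 3 ≈ -1.2521

-1.2521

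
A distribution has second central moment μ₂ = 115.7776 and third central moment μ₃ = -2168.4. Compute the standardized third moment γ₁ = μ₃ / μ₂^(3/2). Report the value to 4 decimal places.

-1.7406

σ = √μ₂ = √115.7776 = 10.76000
σ³ = μ₂^(3/2) = 1245.76698
γ₁ = μ₃/σ³ = -2168.4 / 1245.76698 ≈ -1.7406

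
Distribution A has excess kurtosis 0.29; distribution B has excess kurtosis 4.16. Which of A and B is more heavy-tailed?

Higher excess kurtosis ⇒ heavier tails relative to the normal distribution.
0.29 vs 4.16: the larger is 4.16, so B has heavier tails.

B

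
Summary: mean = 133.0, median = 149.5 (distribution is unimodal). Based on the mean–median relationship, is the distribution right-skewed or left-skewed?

mean − median = 133.0 − 149.5 = -16.5
mean < median ⇒ the longer tail is on the left ⇒ left-skewed (negatively skewed).

left-skewed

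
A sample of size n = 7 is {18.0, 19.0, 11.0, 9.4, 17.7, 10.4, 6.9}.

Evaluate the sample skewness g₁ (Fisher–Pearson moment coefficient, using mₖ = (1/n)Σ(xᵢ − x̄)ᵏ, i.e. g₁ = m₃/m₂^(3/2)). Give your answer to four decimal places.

x̄ = (18.0 + 19.0 + 11.0 + 9.4 + 17.7 + 10.4 + 6.9) / 7 = 13.2000
deviations (xᵢ − x̄): 4.8000, 5.8000, -2.2000, -3.8000, 4.5000, -2.8000, -6.3000
Σ(xᵢ − x̄)² = 143.7400 ⇒ m₂ = 143.7400/7 = 20.53429
Σ(xᵢ − x̄)³ = 59.3100 ⇒ m₃ = 59.3100/7 = 8.47286
m₂^(3/2) = 20.53429^(1.5) = 93.05065
g₁ = m₃ / m₂^(3/2) = 8.47286 / 93.05065 ≈ 0.0911

0.0911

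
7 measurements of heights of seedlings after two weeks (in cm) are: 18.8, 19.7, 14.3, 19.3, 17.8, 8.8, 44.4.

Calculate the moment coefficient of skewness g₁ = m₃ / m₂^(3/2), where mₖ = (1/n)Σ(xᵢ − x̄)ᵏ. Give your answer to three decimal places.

1.508

x̄ = (18.8 + 19.7 + 14.3 + 19.3 + 17.8 + 8.8 + 44.4) / 7 = 20.4429
deviations (xᵢ − x̄): -1.6429, -0.7429, -6.1429, -1.1429, -2.6429, -11.6429, 23.9571
Σ(xᵢ − x̄)² = 758.7771 ⇒ m₂ = 758.7771/7 = 108.39673
Σ(xᵢ − x̄)³ = 11915.2194 ⇒ m₃ = 11915.2194/7 = 1702.17420
m₂^(3/2) = 108.39673^(1.5) = 1128.55908
g₁ = m₃ / m₂^(3/2) = 1702.17420 / 1128.55908 ≈ 1.508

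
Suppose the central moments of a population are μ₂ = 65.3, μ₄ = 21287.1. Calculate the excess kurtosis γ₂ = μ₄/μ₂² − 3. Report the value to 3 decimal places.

1.992

μ₂² = 65.3² = 4264.09000
μ₄/μ₂² = 21287.1 / 4264.09000 = 4.99218
γ₂ = 4.99218 − 3 ≈ 1.992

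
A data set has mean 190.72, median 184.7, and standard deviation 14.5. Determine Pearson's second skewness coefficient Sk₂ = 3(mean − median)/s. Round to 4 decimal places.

1.2455

Sk₂ = 3(190.72 − 184.7) / 14.5 = 3 × 6.0200 / 14.5
    = 18.0600 / 14.5 ≈ 1.2455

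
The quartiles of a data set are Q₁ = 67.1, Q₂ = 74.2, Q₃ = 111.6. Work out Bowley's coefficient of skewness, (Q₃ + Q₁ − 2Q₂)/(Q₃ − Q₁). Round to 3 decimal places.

numerator: Q₃ + Q₁ − 2Q₂ = 111.6 + 67.1 − 2×74.2 = 30.3000
denominator: Q₃ − Q₁ = 111.6 − 67.1 = 44.5000
Bowley skewness = 30.3000 / 44.5000 ≈ 0.681

0.681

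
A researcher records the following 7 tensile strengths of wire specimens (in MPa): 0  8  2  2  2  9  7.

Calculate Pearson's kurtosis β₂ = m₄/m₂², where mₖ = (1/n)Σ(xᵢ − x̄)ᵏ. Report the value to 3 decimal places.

x̄ = 4.2857
Σ(xᵢ − x̄)² = 77.4286 ⇒ m₂ = 11.06122
Σ(xᵢ − x̄)⁴ = 1157.7784 ⇒ m₄ = 165.39692
m₂² = 122.35069
β₂ = m₄/m₂² = 165.39692 / 122.35069 ≈ 1.352

1.352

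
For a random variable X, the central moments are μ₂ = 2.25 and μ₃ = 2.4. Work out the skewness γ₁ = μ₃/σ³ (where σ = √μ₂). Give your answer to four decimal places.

σ = √μ₂ = √2.25 = 1.50000
σ³ = μ₂^(3/2) = 3.37500
γ₁ = μ₃/σ³ = 2.4 / 3.37500 ≈ 0.7111

0.7111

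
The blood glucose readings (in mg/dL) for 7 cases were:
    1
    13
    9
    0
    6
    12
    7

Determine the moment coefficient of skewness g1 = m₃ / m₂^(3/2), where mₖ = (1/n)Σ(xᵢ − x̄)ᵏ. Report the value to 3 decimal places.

x̄ = (1 + 13 + 9 + 0 + 6 + 12 + 7) / 7 = 6.8571
deviations (xᵢ − x̄): -5.8571, 6.1429, 2.1429, -6.8571, -0.8571, 5.1429, 0.1429
Σ(xᵢ − x̄)² = 150.8571 ⇒ m₂ = 150.8571/7 = 21.55102
Σ(xᵢ − x̄)³ = -146.3265 ⇒ m₃ = -146.3265/7 = -20.90379
m₂^(3/2) = 21.55102^(1.5) = 100.04647
g1 = m₃ / m₂^(3/2) = -20.90379 / 100.04647 ≈ -0.209

-0.209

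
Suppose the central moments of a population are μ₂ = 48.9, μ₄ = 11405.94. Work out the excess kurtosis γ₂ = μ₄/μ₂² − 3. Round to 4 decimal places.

μ₂² = 48.9² = 2391.21000
μ₄/μ₂² = 11405.94 / 2391.21000 = 4.76994
γ₂ = 4.76994 − 3 ≈ 1.7699

1.7699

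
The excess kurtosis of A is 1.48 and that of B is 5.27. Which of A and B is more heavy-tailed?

B

Higher excess kurtosis ⇒ heavier tails relative to the normal distribution.
1.48 vs 5.27: the larger is 5.27, so B has heavier tails.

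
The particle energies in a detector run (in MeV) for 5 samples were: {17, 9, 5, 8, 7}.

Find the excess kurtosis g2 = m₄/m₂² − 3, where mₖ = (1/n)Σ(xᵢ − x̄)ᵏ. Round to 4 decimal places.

x̄ = 9.2000
Σ(xᵢ − x̄)² = 84.8000 ⇒ m₂ = 16.96000
Σ(xᵢ − x̄)⁴ = 4038.1760 ⇒ m₄ = 807.63520
m₂² = 287.64160
g2 = m₄/m₂² − 3 = 2.80778 − 3 ≈ -0.1922

-0.1922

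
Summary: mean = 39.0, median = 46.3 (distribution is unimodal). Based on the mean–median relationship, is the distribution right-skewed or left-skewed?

left-skewed

mean − median = 39.0 − 46.3 = -7.3
mean < median ⇒ the longer tail is on the left ⇒ left-skewed (negatively skewed).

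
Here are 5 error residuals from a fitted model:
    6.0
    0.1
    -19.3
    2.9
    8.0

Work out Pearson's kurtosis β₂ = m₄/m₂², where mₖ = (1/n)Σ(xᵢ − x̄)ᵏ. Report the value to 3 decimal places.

2.888

x̄ = -0.4600
Σ(xᵢ − x̄)² = 479.8520 ⇒ m₂ = 95.97040
Σ(xᵢ − x̄)⁴ = 132977.9527 ⇒ m₄ = 26595.59055
m₂² = 9210.31768
β₂ = m₄/m₂² = 26595.59055 / 9210.31768 ≈ 2.888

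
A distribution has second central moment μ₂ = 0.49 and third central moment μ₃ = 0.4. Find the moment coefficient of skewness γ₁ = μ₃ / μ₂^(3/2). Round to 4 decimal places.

1.1662

σ = √μ₂ = √0.49 = 0.70000
σ³ = μ₂^(3/2) = 0.34300
γ₁ = μ₃/σ³ = 0.4 / 0.34300 ≈ 1.1662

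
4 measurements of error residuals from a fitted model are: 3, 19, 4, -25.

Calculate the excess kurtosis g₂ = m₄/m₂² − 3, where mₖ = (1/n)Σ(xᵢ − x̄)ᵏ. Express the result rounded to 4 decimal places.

x̄ = 0.2500
Σ(xᵢ − x̄)² = 1010.7500 ⇒ m₂ = 252.68750
Σ(xᵢ − x̄)⁴ = 530337.0781 ⇒ m₄ = 132584.26953
m₂² = 63850.97266
g₂ = m₄/m₂² − 3 = 2.07646 − 3 ≈ -0.9235

-0.9235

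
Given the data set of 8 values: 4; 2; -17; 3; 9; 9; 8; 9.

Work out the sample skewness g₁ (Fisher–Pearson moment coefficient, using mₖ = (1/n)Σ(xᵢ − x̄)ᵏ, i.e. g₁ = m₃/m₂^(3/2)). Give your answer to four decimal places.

-1.7949

x̄ = (4 + 2 - 17 + 3 + 9 + 9 + 8 + 9) / 8 = 3.3750
deviations (xᵢ − x̄): 0.6250, -1.3750, -20.3750, -0.3750, 5.6250, 5.6250, 4.6250, 5.6250
Σ(xᵢ − x̄)² = 533.8750 ⇒ m₂ = 533.8750/8 = 66.73438
Σ(xᵢ − x̄)³ = -7828.0313 ⇒ m₃ = -7828.0313/8 = -978.50391
m₂^(3/2) = 66.73438^(1.5) = 545.16052
g₁ = m₃ / m₂^(3/2) = -978.50391 / 545.16052 ≈ -1.7949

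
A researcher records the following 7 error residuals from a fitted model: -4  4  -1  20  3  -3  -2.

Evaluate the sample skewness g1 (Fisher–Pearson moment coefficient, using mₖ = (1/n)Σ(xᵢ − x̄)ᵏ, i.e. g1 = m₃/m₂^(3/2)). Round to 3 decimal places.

1.533

x̄ = (-4 + 4 - 1 + 20 + 3 - 3 - 2) / 7 = 2.4286
deviations (xᵢ − x̄): -6.4286, 1.5714, -3.4286, 17.5714, 0.5714, -5.4286, -4.4286
Σ(xᵢ − x̄)² = 413.7143 ⇒ m₂ = 413.7143/7 = 59.10204
Σ(xᵢ − x̄)³ = 4876.5306 ⇒ m₃ = 4876.5306/7 = 696.64723
m₂^(3/2) = 59.10204^(1.5) = 454.36379
g1 = m₃ / m₂^(3/2) = 696.64723 / 454.36379 ≈ 1.533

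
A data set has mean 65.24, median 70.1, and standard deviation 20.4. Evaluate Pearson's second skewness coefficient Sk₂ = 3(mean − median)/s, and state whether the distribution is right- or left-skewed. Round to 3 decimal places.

-0.715, left-skewed

Sk₂ = 3(65.24 − 70.1) / 20.4 = 3 × -4.8600 / 20.4
    = -14.5800 / 20.4 ≈ -0.715
Sk₂ < 0 ⇒ mean < median ⇒ left-skewed (negative skew).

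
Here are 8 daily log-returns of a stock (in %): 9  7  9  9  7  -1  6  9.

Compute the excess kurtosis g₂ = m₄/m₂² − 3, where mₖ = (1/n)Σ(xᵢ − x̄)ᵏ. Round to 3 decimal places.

1.804

x̄ = 6.8750
Σ(xᵢ − x̄)² = 80.8750 ⇒ m₂ = 10.10938
Σ(xᵢ − x̄)⁴ = 3928.0879 ⇒ m₄ = 491.01099
m₂² = 102.19946
g₂ = m₄/m₂² − 3 = 4.80444 − 3 ≈ 1.804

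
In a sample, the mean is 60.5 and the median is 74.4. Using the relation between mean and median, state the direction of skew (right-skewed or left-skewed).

left-skewed

mean − median = 60.5 − 74.4 = -13.9
mean < median ⇒ the longer tail is on the left ⇒ left-skewed (negatively skewed).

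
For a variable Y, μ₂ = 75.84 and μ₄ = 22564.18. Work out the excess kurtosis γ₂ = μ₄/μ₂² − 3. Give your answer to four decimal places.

μ₂² = 75.84² = 5751.70560
μ₄/μ₂² = 22564.18 / 5751.70560 = 3.92304
γ₂ = 3.92304 − 3 ≈ 0.9230

0.9230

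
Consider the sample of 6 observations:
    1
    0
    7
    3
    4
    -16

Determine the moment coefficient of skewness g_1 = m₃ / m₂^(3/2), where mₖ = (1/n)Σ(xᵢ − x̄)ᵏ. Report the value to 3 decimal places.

x̄ = (1 + 0 + 7 + 3 + 4 - 16) / 6 = -0.1667
deviations (xᵢ − x̄): 1.1667, 0.1667, 7.1667, 3.1667, 4.1667, -15.8333
Σ(xᵢ − x̄)² = 330.8333 ⇒ m₂ = 330.8333/6 = 55.13889
Σ(xᵢ − x̄)³ = -3495.5556 ⇒ m₃ = -3495.5556/6 = -582.59259
m₂^(3/2) = 55.13889^(1.5) = 409.43693
g_1 = m₃ / m₂^(3/2) = -582.59259 / 409.43693 ≈ -1.423

-1.423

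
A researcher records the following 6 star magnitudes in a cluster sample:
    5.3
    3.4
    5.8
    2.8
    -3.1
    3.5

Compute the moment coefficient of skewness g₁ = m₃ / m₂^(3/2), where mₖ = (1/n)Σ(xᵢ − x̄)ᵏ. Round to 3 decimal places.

x̄ = (5.3 + 3.4 + 5.8 + 2.8 - 3.1 + 3.5) / 6 = 2.9500
deviations (xᵢ − x̄): 2.3500, 0.4500, 2.8500, -0.1500, -6.0500, 0.5500
Σ(xᵢ − x̄)² = 50.7750 ⇒ m₂ = 50.7750/6 = 8.46250
Σ(xᵢ − x̄)³ = -185.0640 ⇒ m₃ = -185.0640/6 = -30.84400
m₂^(3/2) = 8.46250^(1.5) = 24.61773
g₁ = m₃ / m₂^(3/2) = -30.84400 / 24.61773 ≈ -1.253

-1.253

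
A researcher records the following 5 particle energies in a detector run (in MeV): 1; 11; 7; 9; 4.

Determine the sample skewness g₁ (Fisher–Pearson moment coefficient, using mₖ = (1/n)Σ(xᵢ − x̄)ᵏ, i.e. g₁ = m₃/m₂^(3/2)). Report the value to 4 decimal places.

x̄ = (1 + 11 + 7 + 9 + 4) / 5 = 6.4000
deviations (xᵢ − x̄): -5.4000, 4.6000, 0.6000, 2.6000, -2.4000
Σ(xᵢ − x̄)² = 63.2000 ⇒ m₂ = 63.2000/5 = 12.64000
Σ(xᵢ − x̄)³ = -56.1600 ⇒ m₃ = -56.1600/5 = -11.23200
m₂^(3/2) = 12.64000^(1.5) = 44.93871
g₁ = m₃ / m₂^(3/2) = -11.23200 / 44.93871 ≈ -0.2499

-0.2499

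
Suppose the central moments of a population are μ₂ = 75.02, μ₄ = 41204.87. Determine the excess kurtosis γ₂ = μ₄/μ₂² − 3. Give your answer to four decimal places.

μ₂² = 75.02² = 5628.00040
μ₄/μ₂² = 41204.87 / 5628.00040 = 7.32140
γ₂ = 7.32140 − 3 ≈ 4.3214

4.3214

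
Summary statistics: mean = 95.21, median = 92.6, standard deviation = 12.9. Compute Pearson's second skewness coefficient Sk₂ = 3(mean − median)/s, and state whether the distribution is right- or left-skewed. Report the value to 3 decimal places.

0.607, right-skewed

Sk₂ = 3(95.21 − 92.6) / 12.9 = 3 × 2.6100 / 12.9
    = 7.8300 / 12.9 ≈ 0.607
Sk₂ > 0 ⇒ mean > median ⇒ right-skewed (positive skew).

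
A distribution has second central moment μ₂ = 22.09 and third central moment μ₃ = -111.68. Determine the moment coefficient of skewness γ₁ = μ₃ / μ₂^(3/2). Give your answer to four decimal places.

-1.0757

σ = √μ₂ = √22.09 = 4.70000
σ³ = μ₂^(3/2) = 103.82300
γ₁ = μ₃/σ³ = -111.68 / 103.82300 ≈ -1.0757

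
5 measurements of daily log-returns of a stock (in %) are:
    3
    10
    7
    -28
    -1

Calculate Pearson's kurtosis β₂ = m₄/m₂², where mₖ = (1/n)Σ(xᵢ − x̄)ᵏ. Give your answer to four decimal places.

2.8937

x̄ = -1.8000
Σ(xᵢ − x̄)² = 926.8000 ⇒ m₂ = 185.36000
Σ(xᵢ − x̄)⁴ = 497115.8560 ⇒ m₄ = 99423.17120
m₂² = 34358.32960
β₂ = m₄/m₂² = 99423.17120 / 34358.32960 ≈ 2.8937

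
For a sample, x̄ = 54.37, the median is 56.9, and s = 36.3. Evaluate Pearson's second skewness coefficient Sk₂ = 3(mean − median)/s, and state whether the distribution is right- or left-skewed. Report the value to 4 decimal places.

Sk₂ = 3(54.37 − 56.9) / 36.3 = 3 × -2.5300 / 36.3
    = -7.5900 / 36.3 ≈ -0.2091
Sk₂ < 0 ⇒ mean < median ⇒ left-skewed (negative skew).

-0.2091, left-skewed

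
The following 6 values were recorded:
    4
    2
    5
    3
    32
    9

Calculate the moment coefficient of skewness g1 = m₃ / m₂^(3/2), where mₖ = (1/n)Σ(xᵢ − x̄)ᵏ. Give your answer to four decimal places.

1.6213

x̄ = (4 + 2 + 5 + 3 + 32 + 9) / 6 = 9.1667
deviations (xᵢ − x̄): -5.1667, -7.1667, -4.1667, -6.1667, 22.8333, -0.1667
Σ(xᵢ − x̄)² = 654.8333 ⇒ m₂ = 654.8333/6 = 109.13889
Σ(xᵢ − x̄)³ = 11091.5556 ⇒ m₃ = 11091.5556/6 = 1848.59259
m₂^(3/2) = 109.13889^(1.5) = 1140.16917
g1 = m₃ / m₂^(3/2) = 1848.59259 / 1140.16917 ≈ 1.6213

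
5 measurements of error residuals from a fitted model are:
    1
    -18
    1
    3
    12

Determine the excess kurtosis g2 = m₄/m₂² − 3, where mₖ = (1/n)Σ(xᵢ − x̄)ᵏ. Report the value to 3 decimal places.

-0.325

x̄ = -0.2000
Σ(xᵢ − x̄)² = 478.8000 ⇒ m₂ = 95.76000
Σ(xᵢ − x̄)⁴ = 122649.9360 ⇒ m₄ = 24529.98720
m₂² = 9169.97760
g2 = m₄/m₂² − 3 = 2.67503 − 3 ≈ -0.325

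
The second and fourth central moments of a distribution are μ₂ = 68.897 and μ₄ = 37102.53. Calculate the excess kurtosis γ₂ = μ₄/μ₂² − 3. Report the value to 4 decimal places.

μ₂² = 68.897² = 4746.79661
μ₄/μ₂² = 37102.53 / 4746.79661 = 7.81633
γ₂ = 7.81633 − 3 ≈ 4.8163

4.8163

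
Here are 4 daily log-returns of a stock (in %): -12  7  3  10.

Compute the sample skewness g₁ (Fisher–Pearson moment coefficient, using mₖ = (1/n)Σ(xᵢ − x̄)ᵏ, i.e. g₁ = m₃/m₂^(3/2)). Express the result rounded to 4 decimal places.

x̄ = (-12 + 7 + 3 + 10) / 4 = 2.0000
deviations (xᵢ − x̄): -14.0000, 5.0000, 1.0000, 8.0000
Σ(xᵢ − x̄)² = 286.0000 ⇒ m₂ = 286.0000/4 = 71.50000
Σ(xᵢ − x̄)³ = -2106.0000 ⇒ m₃ = -2106.0000/4 = -526.50000
m₂^(3/2) = 71.50000^(1.5) = 604.58736
g₁ = m₃ / m₂^(3/2) = -526.50000 / 604.58736 ≈ -0.8708

-0.8708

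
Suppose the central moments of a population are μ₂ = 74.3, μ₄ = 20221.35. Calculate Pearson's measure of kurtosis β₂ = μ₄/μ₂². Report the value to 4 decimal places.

μ₂² = 74.3² = 5520.49000
μ₄/μ₂² = 20221.35 / 5520.49000 = 3.66296
β₂ ≈ 3.6630

3.6630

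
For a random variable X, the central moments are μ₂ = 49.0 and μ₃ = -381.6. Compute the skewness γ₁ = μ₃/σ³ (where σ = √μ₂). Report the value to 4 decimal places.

-1.1125

σ = √μ₂ = √49.0 = 7.00000
σ³ = μ₂^(3/2) = 343.00000
γ₁ = μ₃/σ³ = -381.6 / 343.00000 ≈ -1.1125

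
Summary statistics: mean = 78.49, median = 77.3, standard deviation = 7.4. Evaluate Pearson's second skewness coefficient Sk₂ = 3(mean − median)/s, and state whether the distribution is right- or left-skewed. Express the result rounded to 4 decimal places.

Sk₂ = 3(78.49 − 77.3) / 7.4 = 3 × 1.1900 / 7.4
    = 3.5700 / 7.4 ≈ 0.4824
Sk₂ > 0 ⇒ mean > median ⇒ right-skewed (positive skew).

0.4824, right-skewed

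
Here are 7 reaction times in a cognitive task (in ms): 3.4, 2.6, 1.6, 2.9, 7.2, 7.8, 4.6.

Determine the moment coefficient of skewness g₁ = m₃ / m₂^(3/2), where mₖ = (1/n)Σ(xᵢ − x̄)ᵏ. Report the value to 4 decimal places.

x̄ = (3.4 + 2.6 + 1.6 + 2.9 + 7.2 + 7.8 + 4.6) / 7 = 4.3000
deviations (xᵢ − x̄): -0.9000, -1.7000, -2.7000, -1.4000, 2.9000, 3.5000, 0.3000
Σ(xᵢ − x̄)² = 33.7000 ⇒ m₂ = 33.7000/7 = 4.81429
Σ(xᵢ − x̄)³ = 39.2220 ⇒ m₃ = 39.2220/7 = 5.60314
m₂^(3/2) = 4.81429^(1.5) = 10.56326
g₁ = m₃ / m₂^(3/2) = 5.60314 / 10.56326 ≈ 0.5304

0.5304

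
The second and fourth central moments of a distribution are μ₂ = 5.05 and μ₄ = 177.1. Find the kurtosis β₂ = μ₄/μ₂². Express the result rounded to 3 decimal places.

6.944

μ₂² = 5.05² = 25.50250
μ₄/μ₂² = 177.1 / 25.50250 = 6.94442
β₂ ≈ 6.944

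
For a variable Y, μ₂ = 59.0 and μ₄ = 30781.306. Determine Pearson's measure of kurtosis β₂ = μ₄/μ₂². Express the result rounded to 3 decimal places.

8.843

μ₂² = 59.0² = 3481.00000
μ₄/μ₂² = 30781.306 / 3481.00000 = 8.84266
β₂ ≈ 8.843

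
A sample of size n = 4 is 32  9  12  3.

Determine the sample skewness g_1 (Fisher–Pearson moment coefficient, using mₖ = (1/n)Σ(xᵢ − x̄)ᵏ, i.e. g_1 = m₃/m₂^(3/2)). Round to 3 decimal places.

x̄ = (32 + 9 + 12 + 3) / 4 = 14.0000
deviations (xᵢ − x̄): 18.0000, -5.0000, -2.0000, -11.0000
Σ(xᵢ − x̄)² = 474.0000 ⇒ m₂ = 474.0000/4 = 118.50000
Σ(xᵢ − x̄)³ = 4368.0000 ⇒ m₃ = 4368.0000/4 = 1092.00000
m₂^(3/2) = 118.50000^(1.5) = 1289.96381
g_1 = m₃ / m₂^(3/2) = 1092.00000 / 1289.96381 ≈ 0.847

0.847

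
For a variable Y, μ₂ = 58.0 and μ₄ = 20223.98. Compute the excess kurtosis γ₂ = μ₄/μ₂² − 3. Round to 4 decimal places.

μ₂² = 58.0² = 3364.00000
μ₄/μ₂² = 20223.98 / 3364.00000 = 6.01188
γ₂ = 6.01188 − 3 ≈ 3.0119

3.0119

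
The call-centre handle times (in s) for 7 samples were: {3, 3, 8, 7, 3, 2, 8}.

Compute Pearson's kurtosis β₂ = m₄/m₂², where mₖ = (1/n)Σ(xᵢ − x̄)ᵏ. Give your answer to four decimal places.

1.2140

x̄ = 4.8571
Σ(xᵢ − x̄)² = 42.8571 ⇒ m₂ = 6.12245
Σ(xᵢ − x̄)⁴ = 318.5423 ⇒ m₄ = 45.50604
m₂² = 37.48438
β₂ = m₄/m₂² = 45.50604 / 37.48438 ≈ 1.2140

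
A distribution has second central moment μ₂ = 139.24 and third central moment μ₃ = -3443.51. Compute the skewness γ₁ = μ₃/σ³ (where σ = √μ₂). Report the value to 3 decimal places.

σ = √μ₂ = √139.24 = 11.80000
σ³ = μ₂^(3/2) = 1643.03200
γ₁ = μ₃/σ³ = -3443.51 / 1643.03200 ≈ -2.096

-2.096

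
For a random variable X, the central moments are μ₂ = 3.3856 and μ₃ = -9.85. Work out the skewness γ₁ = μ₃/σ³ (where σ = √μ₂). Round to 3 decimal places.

-1.581

σ = √μ₂ = √3.3856 = 1.84000
σ³ = μ₂^(3/2) = 6.22950
γ₁ = μ₃/σ³ = -9.85 / 6.22950 ≈ -1.581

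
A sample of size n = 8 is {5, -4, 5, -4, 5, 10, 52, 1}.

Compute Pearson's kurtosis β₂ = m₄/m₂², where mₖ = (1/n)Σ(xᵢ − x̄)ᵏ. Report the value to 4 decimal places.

x̄ = 8.7500
Σ(xᵢ − x̄)² = 2299.5000 ⇒ m₂ = 287.43750
Σ(xᵢ − x̄)⁴ = 3556060.4063 ⇒ m₄ = 444507.55078
m₂² = 82620.31641
β₂ = m₄/m₂² = 444507.55078 / 82620.31641 ≈ 5.3801

5.3801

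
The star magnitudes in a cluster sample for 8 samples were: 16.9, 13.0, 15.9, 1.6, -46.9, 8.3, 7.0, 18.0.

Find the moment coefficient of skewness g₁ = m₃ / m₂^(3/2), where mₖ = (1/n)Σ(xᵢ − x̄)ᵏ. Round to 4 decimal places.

x̄ = (16.9 + 13.0 + 15.9 + 1.6 - 46.9 + 8.3 + 7.0 + 18.0) / 8 = 4.2250
deviations (xᵢ − x̄): 12.6750, 8.7750, 11.6750, -2.6250, -51.1250, 4.0750, 2.7750, 13.7750
Σ(xᵢ − x̄)² = 3208.6750 ⇒ m₂ = 3208.6750/8 = 401.08438
Σ(xᵢ − x̄)³ = -126640.6448 ⇒ m₃ = -126640.6448/8 = -15830.08059
m₂^(3/2) = 401.08438^(1.5) = 8032.55329
g₁ = m₃ / m₂^(3/2) = -15830.08059 / 8032.55329 ≈ -1.9707

-1.9707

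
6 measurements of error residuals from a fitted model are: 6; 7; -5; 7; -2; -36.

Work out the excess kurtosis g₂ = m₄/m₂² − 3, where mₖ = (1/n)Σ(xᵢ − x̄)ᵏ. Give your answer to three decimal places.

0.536

x̄ = -3.8333
Σ(xᵢ − x̄)² = 1370.8333 ⇒ m₂ = 228.47222
Σ(xᵢ − x̄)⁴ = 1107502.8194 ⇒ m₄ = 184583.80324
m₂² = 52199.55633
g₂ = m₄/m₂² − 3 = 3.53612 − 3 ≈ 0.536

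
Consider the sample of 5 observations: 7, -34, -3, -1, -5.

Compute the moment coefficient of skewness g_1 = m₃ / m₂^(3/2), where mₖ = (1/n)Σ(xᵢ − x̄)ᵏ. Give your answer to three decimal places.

-1.169

x̄ = (7 - 34 - 3 - 1 - 5) / 5 = -7.2000
deviations (xᵢ − x̄): 14.2000, -26.8000, 4.2000, 6.2000, 2.2000
Σ(xᵢ − x̄)² = 980.8000 ⇒ m₂ = 980.8000/5 = 196.16000
Σ(xᵢ − x̄)³ = -16062.4800 ⇒ m₃ = -16062.4800/5 = -3212.49600
m₂^(3/2) = 196.16000^(1.5) = 2747.36069
g_1 = m₃ / m₂^(3/2) = -3212.49600 / 2747.36069 ≈ -1.169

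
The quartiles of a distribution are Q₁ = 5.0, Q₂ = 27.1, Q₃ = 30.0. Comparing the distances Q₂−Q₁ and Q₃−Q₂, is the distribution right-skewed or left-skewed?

left-skewed

Q₂ − Q₁ = 22.1;  Q₃ − Q₂ = 2.9
Q₂ − Q₁ > Q₃ − Q₂ ⇒ the lower half is more spread out ⇒ left-skewed.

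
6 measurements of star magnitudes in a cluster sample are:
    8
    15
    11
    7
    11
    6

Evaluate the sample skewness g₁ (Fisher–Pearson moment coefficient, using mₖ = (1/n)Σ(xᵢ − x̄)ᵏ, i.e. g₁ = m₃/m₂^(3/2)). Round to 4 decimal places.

x̄ = (8 + 15 + 11 + 7 + 11 + 6) / 6 = 9.6667
deviations (xᵢ − x̄): -1.6667, 5.3333, 1.3333, -2.6667, 1.3333, -3.6667
Σ(xᵢ − x̄)² = 55.3333 ⇒ m₂ = 55.3333/6 = 9.22222
Σ(xᵢ − x̄)³ = 83.5556 ⇒ m₃ = 83.5556/6 = 13.92593
m₂^(3/2) = 9.22222^(1.5) = 28.00615
g₁ = m₃ / m₂^(3/2) = 13.92593 / 28.00615 ≈ 0.4972

0.4972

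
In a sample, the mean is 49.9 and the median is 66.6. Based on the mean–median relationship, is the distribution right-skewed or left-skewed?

left-skewed

mean − median = 49.9 − 66.6 = -16.7
mean < median ⇒ the longer tail is on the left ⇒ left-skewed (negatively skewed).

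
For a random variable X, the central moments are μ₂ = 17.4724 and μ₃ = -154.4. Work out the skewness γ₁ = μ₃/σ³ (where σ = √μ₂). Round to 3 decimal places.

σ = √μ₂ = √17.4724 = 4.18000
σ³ = μ₂^(3/2) = 73.03463
γ₁ = μ₃/σ³ = -154.4 / 73.03463 ≈ -2.114

-2.114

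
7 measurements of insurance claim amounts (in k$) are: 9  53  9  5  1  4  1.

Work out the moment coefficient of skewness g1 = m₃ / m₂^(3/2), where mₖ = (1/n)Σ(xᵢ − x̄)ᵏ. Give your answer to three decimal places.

1.908

x̄ = (9 + 53 + 9 + 5 + 1 + 4 + 1) / 7 = 11.7143
deviations (xᵢ − x̄): -2.7143, 41.2857, -2.7143, -6.7143, -10.7143, -7.7143, -10.7143
Σ(xᵢ − x̄)² = 2053.4286 ⇒ m₂ = 2053.4286/7 = 293.34694
Σ(xᵢ − x̄)³ = 67110.2449 ⇒ m₃ = 67110.2449/7 = 9587.17784
m₂^(3/2) = 293.34694^(1.5) = 5024.26272
g1 = m₃ / m₂^(3/2) = 9587.17784 / 5024.26272 ≈ 1.908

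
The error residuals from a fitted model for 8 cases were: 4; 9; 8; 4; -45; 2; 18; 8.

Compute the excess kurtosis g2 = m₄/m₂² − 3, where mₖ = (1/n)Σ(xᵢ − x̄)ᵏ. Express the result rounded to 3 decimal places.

2.467

x̄ = 1.0000
Σ(xᵢ − x̄)² = 2586.0000 ⇒ m₂ = 323.25000
Σ(xᵢ − x̄)⁴ = 4570038.0000 ⇒ m₄ = 571254.75000
m₂² = 104490.56250
g2 = m₄/m₂² − 3 = 5.46705 − 3 ≈ 2.467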